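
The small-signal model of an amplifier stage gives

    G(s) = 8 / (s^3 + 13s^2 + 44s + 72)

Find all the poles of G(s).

The poles are the roots of the denominator s^3 + 13s^2 + 44s + 72 = 0.
Trying s = -9: the polynomial evaluates to 0, so (s + 9) is a factor.
Dividing out leaves s^2 + 4s + 8 = 0.
The quadratic formula then gives s = -2 ± 2j.

s = -2 + 2j, -2 - 2j, -9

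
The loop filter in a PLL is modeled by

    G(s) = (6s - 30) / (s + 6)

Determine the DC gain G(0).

Set s = 0: G(0) = (-30) / (6) = -5.

G(0) = -5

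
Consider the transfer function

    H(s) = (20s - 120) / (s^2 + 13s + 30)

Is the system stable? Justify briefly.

stable

The denominator s^2 + 13s + 30 factors as (s + 3)(s + 10), giving poles at s = -3, -10.
Since all poles lie strictly in the left half-plane, the system is stable.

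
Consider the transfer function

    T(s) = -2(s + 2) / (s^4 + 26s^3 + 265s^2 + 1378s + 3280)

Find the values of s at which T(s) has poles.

s = -4 ± 5j, -10, -8

The poles are the roots of the denominator s^4 + 26s^3 + 265s^2 + 1378s + 3280 = 0.
Trying s = -10: the polynomial evaluates to 0, so (s + 10) is a factor.
Dividing out leaves s^3 + 16s^2 + 105s + 328 = 0.
This factors further as (s^2 + 8s + 41)(s + 8) = 0.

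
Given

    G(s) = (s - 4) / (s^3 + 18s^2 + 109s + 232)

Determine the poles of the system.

The poles are the roots of the denominator s^3 + 18s^2 + 109s + 232 = 0.
Trying s = -8: the polynomial evaluates to 0, so (s + 8) is a factor.
Dividing out leaves s^2 + 10s + 29 = 0.
The quadratic formula then gives s = -5 ± 2j.

s = -5 ± 2j, -8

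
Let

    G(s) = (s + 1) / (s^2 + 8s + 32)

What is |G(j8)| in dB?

Substitute s = j8: numerator = 1 + j8, denominator = -32 + j64.
|G(j8)| = |1 + j8| / |-32 + j64| = 8.0623 / 71.554 ≈ 0.1127.
In decibels: 20·log₁₀(0.1127) ≈ -19.0 dB.

|G(j8)|_dB ≈ -19.0 dB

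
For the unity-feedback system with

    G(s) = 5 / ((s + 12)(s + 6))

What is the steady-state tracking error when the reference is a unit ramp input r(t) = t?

G(s) has no poles at the origin.
This is a Type 0 system; Kv = lim_{s→0} s·G(s) = 0, so the steady-state error for a ramp input is infinite.

e_ss = ∞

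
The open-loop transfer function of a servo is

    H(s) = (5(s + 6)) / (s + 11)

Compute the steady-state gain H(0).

At s = 0 each factor (s + a) contributes a and each (s^2 + bs + c) contributes c.
H(0) = 5·(6) / ((11)) = 30/11 = 30/11.

H(0) = 30/11 ≈ 2.727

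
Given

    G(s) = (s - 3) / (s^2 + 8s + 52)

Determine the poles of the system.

s = -4 ± 6j

The poles are the roots of the denominator s^2 + 8s + 52 = 0.
Using the quadratic formula: s = (-8 ± √(-144))/2 = -4 ± 6j.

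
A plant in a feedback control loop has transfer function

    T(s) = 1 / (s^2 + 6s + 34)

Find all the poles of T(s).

The poles are the roots of the denominator s^2 + 6s + 34 = 0.
Using the quadratic formula: s = (-6 ± √(-100))/2 = -3 ± 5j.

s = -3 + 5j, -3 - 5j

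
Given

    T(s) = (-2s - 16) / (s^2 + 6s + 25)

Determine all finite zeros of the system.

Set the numerator to zero: -2s - 16 = 0, i.e. -2·(s + 8) = 0.
So s = -8.

s = -8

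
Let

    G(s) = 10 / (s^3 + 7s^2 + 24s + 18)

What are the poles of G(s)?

s = -3 ± 3j, -1

The poles are the roots of the denominator s^3 + 7s^2 + 24s + 18 = 0.
Trying s = -1: the polynomial evaluates to 0, so (s + 1) is a factor.
Dividing out leaves s^2 + 6s + 18 = 0.
The quadratic formula then gives s = -3 ± 3j.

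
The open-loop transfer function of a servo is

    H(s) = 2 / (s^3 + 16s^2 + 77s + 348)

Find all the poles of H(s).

s = -2 ± 5j, -12

The poles are the roots of the denominator s^3 + 16s^2 + 77s + 348 = 0.
Trying s = -12: the polynomial evaluates to 0, so (s + 12) is a factor.
Dividing out leaves s^2 + 4s + 29 = 0.
The quadratic formula then gives s = -2 ± 5j.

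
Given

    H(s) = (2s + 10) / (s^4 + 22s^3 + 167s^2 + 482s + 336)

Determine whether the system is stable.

The denominator s^4 + 22s^3 + 167s^2 + 482s + 336 factors as (s + 8)(s + 7)(s + 1)(s + 6), giving poles at s = -8, -7, -1, -6.
Since all poles lie strictly in the left half-plane, the system is stable.

stable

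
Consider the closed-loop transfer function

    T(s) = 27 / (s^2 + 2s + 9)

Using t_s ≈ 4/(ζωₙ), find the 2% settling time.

t_s ≈ 4 s

Comparing s^2 + 2s + 9 to s^2 + 2ζωₙs + ωₙ²: ωₙ = 3 rad/s and ζ = 2/(2·3) ≈ 0.3333.
ζωₙ = 2/2 = 1, so t_s ≈ 4/(ζωₙ) = 4/1 = 4 s.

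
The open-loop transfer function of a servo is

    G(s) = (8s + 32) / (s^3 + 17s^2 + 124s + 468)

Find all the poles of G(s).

The poles are the roots of the denominator s^3 + 17s^2 + 124s + 468 = 0.
Trying s = -9: the polynomial evaluates to 0, so (s + 9) is a factor.
Dividing out leaves s^2 + 8s + 52 = 0.
The quadratic formula then gives s = -4 ± 6j.

s = -4 ± 6j, -9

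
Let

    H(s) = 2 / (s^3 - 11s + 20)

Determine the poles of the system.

s = 2 + j, 2 - j, -4

The poles are the roots of the denominator s^3 - 11s + 20 = 0.
Trying s = -4: the polynomial evaluates to 0, so (s + 4) is a factor.
Dividing out leaves s^2 - 4s + 5 = 0.
The quadratic formula then gives s = 2 ± 1j.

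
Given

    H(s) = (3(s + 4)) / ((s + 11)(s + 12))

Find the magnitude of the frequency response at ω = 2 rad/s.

|H(j2)| ≈ 0.09864

Substitute s = j2: numerator = 12 + j6, denominator = 128 + j46.
|H(j2)| = |12 + j6| / |128 + j46| = 13.416 / 136.01 ≈ 0.09864.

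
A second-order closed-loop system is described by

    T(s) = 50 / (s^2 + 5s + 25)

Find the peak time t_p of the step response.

Comparing s^2 + 5s + 25 to s^2 + 2ζωₙs + ωₙ²: ωₙ = 5 rad/s and ζ = 5/(2·5) = 0.5.
ζωₙ = 5/2 = 2.5, so ω_d = ωₙ√(1−ζ²) = √(ωₙ² − (ζωₙ)²) = √(25 − 2.5²) = √18.75 ≈ 4.330 rad/s.
t_p = π/ω_d = π/4.330 ≈ 0.7255 s.

t_p ≈ 0.7255 s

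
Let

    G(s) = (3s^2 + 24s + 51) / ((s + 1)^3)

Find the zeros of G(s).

Set the numerator to zero: 3s^2 + 24s + 51 = 0, i.e. 3·(s^2 + 8s + 17) = 0.
Factoring: (s^2 + 8s + 17) = 0.

s = -4 + j, -4 - j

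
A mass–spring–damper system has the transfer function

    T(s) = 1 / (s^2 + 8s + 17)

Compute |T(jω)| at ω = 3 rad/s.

Substitute s = j3: numerator = 1, denominator = 8 + j24.
|T(j3)| = |1| / |8 + j24| = 1 / 25.298 ≈ 0.03953.

|T(j3)| ≈ 0.03953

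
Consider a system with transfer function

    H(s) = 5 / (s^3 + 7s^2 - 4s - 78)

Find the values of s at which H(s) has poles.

The poles are the roots of the denominator s^3 + 7s^2 - 4s - 78 = 0.
Trying s = 3: the polynomial evaluates to 0, so (s - 3) is a factor.
Dividing out leaves s^2 + 10s + 26 = 0.
The quadratic formula then gives s = -5 ± 1j.

s = -5 + j, -5 - j, 3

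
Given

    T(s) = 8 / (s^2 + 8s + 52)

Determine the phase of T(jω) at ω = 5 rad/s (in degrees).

At s = j5: numerator = 8, denominator = 27 + j40.
∠T = ∠num − ∠den = 0° − (55.981°) = -55.98°.

∠T(j5) ≈ -55.98°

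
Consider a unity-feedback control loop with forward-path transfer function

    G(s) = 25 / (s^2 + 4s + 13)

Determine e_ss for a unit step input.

G(s) has no poles at the origin.
This is a Type 0 system. Kp = lim_{s→0} G(s) = 25/13.
e_ss = 1/(1 + Kp) = 1/(1 + 25/13) = 13/38 ≈ 0.3421.

e_ss = 0.3421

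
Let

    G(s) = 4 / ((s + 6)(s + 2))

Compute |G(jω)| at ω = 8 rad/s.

|G(j8)| ≈ 0.04851

Substitute s = j8: numerator = 4, denominator = -52 + j64.
|G(j8)| = |4| / |-52 + j64| = 4 / 82.462 ≈ 0.04851.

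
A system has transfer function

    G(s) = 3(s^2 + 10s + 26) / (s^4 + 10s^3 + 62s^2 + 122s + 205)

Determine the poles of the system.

The poles are the roots of the denominator s^4 + 10s^3 + 62s^2 + 122s + 205 = 0.
No real roots exist; factor into two real quadratics: (s^2 + 8s + 41)(s^2 + 2s + 5) = 0.
Each quadratic gives a conjugate pair via the quadratic formula.

s = -4 ± 5j, -1 ± 2j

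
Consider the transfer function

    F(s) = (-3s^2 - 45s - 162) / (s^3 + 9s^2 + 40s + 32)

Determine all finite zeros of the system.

s = -9, -6

Set the numerator to zero: -3s^2 - 45s - 162 = 0, i.e. -3·(s^2 + 15s + 54) = 0.
Factoring: (s + 9)(s + 6) = 0.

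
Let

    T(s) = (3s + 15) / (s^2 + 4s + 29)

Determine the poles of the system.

s = -2 ± 5j

The poles are the roots of the denominator s^2 + 4s + 29 = 0.
Using the quadratic formula: s = (-4 ± √(-100))/2 = -2 ± 5j.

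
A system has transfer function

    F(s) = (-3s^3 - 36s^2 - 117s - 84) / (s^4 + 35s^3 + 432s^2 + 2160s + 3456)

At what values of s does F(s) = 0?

Set the numerator to zero: -3s^3 - 36s^2 - 117s - 84 = 0, i.e. -3·(s^3 + 12s^2 + 39s + 28) = 0.
Factoring: (s + 7)(s + 4)(s + 1) = 0.

s = -7, -4, -1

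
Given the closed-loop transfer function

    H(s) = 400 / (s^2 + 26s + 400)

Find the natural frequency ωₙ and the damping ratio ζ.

ωₙ = 20 rad/s, ζ = 0.65

Compare the denominator to the standard form s^2 + 2ζωₙs + ωₙ².
ωₙ² = 400, so ωₙ = 20 rad/s.
2ζωₙ = 26, so ζ = 26/(2·20) = 0.65.
With ζ = 0.65 the response is underdamped.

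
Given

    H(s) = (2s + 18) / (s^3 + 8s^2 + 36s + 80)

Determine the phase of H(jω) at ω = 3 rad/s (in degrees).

At s = j3: numerator = 18 + j6, denominator = 8 + j81.
∠H = ∠num − ∠den = 18.435° − (84.359°) = -65.92°.

∠H(j3) ≈ -65.92°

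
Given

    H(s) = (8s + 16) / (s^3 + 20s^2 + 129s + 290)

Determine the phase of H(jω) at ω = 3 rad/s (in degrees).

∠H(j3) ≈ -16.70°

At s = j3: numerator = 16 + j24, denominator = 110 + j360.
∠H = ∠num − ∠den = 56.310° − (73.009°) = -16.70°.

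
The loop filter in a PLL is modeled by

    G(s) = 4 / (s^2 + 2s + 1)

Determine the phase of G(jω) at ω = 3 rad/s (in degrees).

At s = j3: numerator = 4, denominator = -8 + j6.
∠G = ∠num − ∠den = 0° − (143.13°) = -143.1°.

∠G(j3) ≈ -143.1°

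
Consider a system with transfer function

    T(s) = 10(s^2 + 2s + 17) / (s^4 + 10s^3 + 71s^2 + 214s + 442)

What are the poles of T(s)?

The poles are the roots of the denominator s^4 + 10s^3 + 71s^2 + 214s + 442 = 0.
No real roots exist; factor into two real quadratics: (s^2 + 6s + 34)(s^2 + 4s + 13) = 0.
Each quadratic gives a conjugate pair via the quadratic formula.

s = -3 ± 5j, -2 ± 3j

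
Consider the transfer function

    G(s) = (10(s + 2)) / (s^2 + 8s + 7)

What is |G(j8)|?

Substitute s = j8: numerator = 20 + j80, denominator = -57 + j64.
|G(j8)| = |20 + j80| / |-57 + j64| = 82.462 / 85.703 ≈ 0.9622.

|G(j8)| ≈ 0.9622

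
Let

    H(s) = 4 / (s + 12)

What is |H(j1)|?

Substitute s = j1: numerator = 4, denominator = 12 + j1.
|H(j1)| = |4| / |12 + j1| = 4 / 12.042 ≈ 0.3322.

|H(j1)| ≈ 0.3322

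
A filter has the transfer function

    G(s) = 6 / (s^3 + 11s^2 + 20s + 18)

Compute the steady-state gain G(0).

Set s = 0: G(0) = (6) / (18) = 1/3.

G(0) = 1/3 ≈ 0.3333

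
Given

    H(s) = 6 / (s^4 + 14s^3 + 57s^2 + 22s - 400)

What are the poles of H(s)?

s = -4 ± 3j, 2, -8

The poles are the roots of the denominator s^4 + 14s^3 + 57s^2 + 22s - 400 = 0.
Trying s = 2: the polynomial evaluates to 0, so (s - 2) is a factor.
Dividing out leaves s^3 + 16s^2 + 89s + 200 = 0.
This factors further as (s^2 + 8s + 25)(s + 8) = 0.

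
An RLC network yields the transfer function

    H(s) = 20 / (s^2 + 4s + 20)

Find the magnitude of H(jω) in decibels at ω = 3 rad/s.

|H(j3)|_dB ≈ 1.79 dB

Substitute s = j3: numerator = 20, denominator = 11 + j12.
|H(j3)| = |20| / |11 + j12| = 20 / 16.279 ≈ 1.229.
In decibels: 20·log₁₀(1.229) ≈ 1.79 dB.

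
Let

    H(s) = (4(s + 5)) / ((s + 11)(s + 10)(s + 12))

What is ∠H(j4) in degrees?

At s = j4: numerator = 20 + j16, denominator = 792 + j1384.
∠H = ∠num − ∠den = 38.660° − (60.219°) = -21.56°.

∠H(j4) ≈ -21.56°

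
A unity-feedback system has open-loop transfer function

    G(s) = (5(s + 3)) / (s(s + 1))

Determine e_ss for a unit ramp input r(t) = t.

e_ss = 0.06667

G(s) has one pole at the origin.
This is a Type 1 system. Kv = lim_{s→0} s·G(s) = 15/1.
e_ss = 1/Kv = 1/(15) = 1/15 ≈ 0.06667.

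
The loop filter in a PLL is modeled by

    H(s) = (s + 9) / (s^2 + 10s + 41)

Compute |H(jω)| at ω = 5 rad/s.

Substitute s = j5: numerator = 9 + j5, denominator = 16 + j50.
|H(j5)| = |9 + j5| / |16 + j50| = 10.296 / 52.498 ≈ 0.1961.

|H(j5)| ≈ 0.1961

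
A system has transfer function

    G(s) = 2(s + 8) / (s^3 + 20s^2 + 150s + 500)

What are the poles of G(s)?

The poles are the roots of the denominator s^3 + 20s^2 + 150s + 500 = 0.
Trying s = -10: the polynomial evaluates to 0, so (s + 10) is a factor.
Dividing out leaves s^2 + 10s + 50 = 0.
The quadratic formula then gives s = -5 ± 5j.

s = -5 ± 5j, -10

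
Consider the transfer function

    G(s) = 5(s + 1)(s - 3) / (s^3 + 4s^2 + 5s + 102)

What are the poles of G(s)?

s = 1 ± 4j, -6

The poles are the roots of the denominator s^3 + 4s^2 + 5s + 102 = 0.
Trying s = -6: the polynomial evaluates to 0, so (s + 6) is a factor.
Dividing out leaves s^2 - 2s + 17 = 0.
The quadratic formula then gives s = 1 ± 4j.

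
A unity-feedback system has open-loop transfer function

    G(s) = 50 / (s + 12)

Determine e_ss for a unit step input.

e_ss = 0.1935

G(s) has no poles at the origin.
This is a Type 0 system. Kp = lim_{s→0} G(s) = 50/12 = 25/6.
e_ss = 1/(1 + Kp) = 1/(1 + 25/6) = 6/31 ≈ 0.1935.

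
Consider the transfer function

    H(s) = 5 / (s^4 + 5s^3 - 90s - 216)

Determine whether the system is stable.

The denominator s^4 + 5s^3 - 90s - 216 factors as (s^2 + 6s + 18)(s + 3)(s - 4), giving poles at s = -3 + 3j, -3 - 3j, -3, 4.
Since the pole(s) at s = 4 lie in the right half-plane, the system is unstable.

unstable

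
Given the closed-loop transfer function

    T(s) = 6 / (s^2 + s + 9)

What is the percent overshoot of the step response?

Comparing s^2 + s + 9 to s^2 + 2ζωₙs + ωₙ²: ωₙ = 3 rad/s and ζ = 1/(2·3) ≈ 0.1667.
%OS = 100·exp(−πζ/√(1−ζ²)) = 100·exp(−π·0.1667/√(1−0.1667²)) ≈ 58.8%.

%OS ≈ 58.8%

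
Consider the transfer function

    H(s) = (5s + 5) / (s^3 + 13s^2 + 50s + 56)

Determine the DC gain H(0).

H(0) = 5/56 ≈ 0.08929

Set s = 0: H(0) = (5) / (56) = 5/56.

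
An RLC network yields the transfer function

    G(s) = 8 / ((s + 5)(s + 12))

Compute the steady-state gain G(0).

G(0) = 2/15 ≈ 0.1333

At s = 0 each factor (s + a) contributes a and each (s^2 + bs + c) contributes c.
G(0) = 8·1 / ((5) · (12)) = 8/60 = 2/15.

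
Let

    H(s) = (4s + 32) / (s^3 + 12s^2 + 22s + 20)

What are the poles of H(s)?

The poles are the roots of the denominator s^3 + 12s^2 + 22s + 20 = 0.
Trying s = -10: the polynomial evaluates to 0, so (s + 10) is a factor.
Dividing out leaves s^2 + 2s + 2 = 0.
The quadratic formula then gives s = -1 ± 1j.

s = -10, -1 + j, -1 - j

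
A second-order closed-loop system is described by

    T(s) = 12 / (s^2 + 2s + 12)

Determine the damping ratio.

Compare the denominator to the standard form s^2 + 2ζωₙs + ωₙ².
ωₙ² = 12, so ωₙ = √12 ≈ 3.464 rad/s.
2ζωₙ = 2, so ζ = 2/(2·√12) ≈ 0.2887.

ζ ≈ 0.2887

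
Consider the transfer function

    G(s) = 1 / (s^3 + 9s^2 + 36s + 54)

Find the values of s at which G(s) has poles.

s = -3, -3 ± 3j

The poles are the roots of the denominator s^3 + 9s^2 + 36s + 54 = 0.
Trying s = -3: the polynomial evaluates to 0, so (s + 3) is a factor.
Dividing out leaves s^2 + 6s + 18 = 0.
The quadratic formula then gives s = -3 ± 3j.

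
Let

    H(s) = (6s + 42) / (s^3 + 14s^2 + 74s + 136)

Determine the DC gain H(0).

H(0) = 21/68 ≈ 0.3088

Set s = 0: H(0) = (42) / (136) = 21/68.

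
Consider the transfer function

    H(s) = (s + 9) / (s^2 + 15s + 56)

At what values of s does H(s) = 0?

s = -9

Set the numerator to zero: s + 9 = 0.
So s = -9.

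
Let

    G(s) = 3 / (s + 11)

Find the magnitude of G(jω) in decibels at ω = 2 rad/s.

|G(j2)|_dB ≈ -11.4 dB

Substitute s = j2: numerator = 3, denominator = 11 + j2.
|G(j2)| = |3| / |11 + j2| = 3 / 11.180 ≈ 0.2683.
In decibels: 20·log₁₀(0.2683) ≈ -11.4 dB.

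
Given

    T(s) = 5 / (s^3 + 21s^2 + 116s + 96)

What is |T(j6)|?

Substitute s = j6: numerator = 5, denominator = -660 + j480.
|T(j6)| = |5| / |-660 + j480| = 5 / 816.09 ≈ 0.006127.

|T(j6)| ≈ 0.006127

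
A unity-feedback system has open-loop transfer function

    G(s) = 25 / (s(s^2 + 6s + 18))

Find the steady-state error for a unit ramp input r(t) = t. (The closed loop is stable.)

G(s) has one pole at the origin.
This is a Type 1 system. Kv = lim_{s→0} s·G(s) = 25/18.
e_ss = 1/Kv = 1/(25/18) = 18/25 ≈ 0.7200.

e_ss = 0.7200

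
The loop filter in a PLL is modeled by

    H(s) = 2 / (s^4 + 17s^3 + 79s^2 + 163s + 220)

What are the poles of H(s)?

s = -4, -11, -1 ± 2j

The poles are the roots of the denominator s^4 + 17s^3 + 79s^2 + 163s + 220 = 0.
Trying s = -4: the polynomial evaluates to 0, so (s + 4) is a factor.
Dividing out leaves s^3 + 13s^2 + 27s + 55 = 0.
This factors further as (s + 11)(s^2 + 2s + 5) = 0.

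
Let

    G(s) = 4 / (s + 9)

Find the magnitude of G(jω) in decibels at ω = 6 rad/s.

|G(j6)|_dB ≈ -8.64 dB

Substitute s = j6: numerator = 4, denominator = 9 + j6.
|G(j6)| = |4| / |9 + j6| = 4 / 10.817 ≈ 0.3698.
In decibels: 20·log₁₀(0.3698) ≈ -8.64 dB.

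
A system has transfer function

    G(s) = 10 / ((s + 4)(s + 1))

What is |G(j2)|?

Substitute s = j2: numerator = 10, denominator = j10.
|G(j2)| = |10| / |j10| = 10 / 10 = 1.

|G(j2)| = 1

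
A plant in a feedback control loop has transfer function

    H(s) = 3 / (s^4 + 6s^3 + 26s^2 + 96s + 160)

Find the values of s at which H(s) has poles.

The poles are the roots of the denominator s^4 + 6s^3 + 26s^2 + 96s + 160 = 0.
No real roots exist; factor into two real quadratics: (s^2 + 16)(s^2 + 6s + 10) = 0.
Each quadratic gives a conjugate pair via the quadratic formula.

s = ±4j, -3 ± j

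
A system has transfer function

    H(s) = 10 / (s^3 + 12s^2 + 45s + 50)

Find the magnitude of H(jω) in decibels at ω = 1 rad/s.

Substitute s = j1: numerator = 10, denominator = 38 + j44.
|H(j1)| = |10| / |38 + j44| = 10 / 58.138 ≈ 0.1720.
In decibels: 20·log₁₀(0.1720) ≈ -15.3 dB.

|H(j1)|_dB ≈ -15.3 dB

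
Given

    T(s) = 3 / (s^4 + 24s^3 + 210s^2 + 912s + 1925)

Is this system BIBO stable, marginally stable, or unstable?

stable

The denominator s^4 + 24s^3 + 210s^2 + 912s + 1925 factors as (s + 11)(s + 7)(s^2 + 6s + 25), giving poles at s = -11, -7, -3 ± 4j.
Since all poles lie strictly in the left half-plane, the system is stable.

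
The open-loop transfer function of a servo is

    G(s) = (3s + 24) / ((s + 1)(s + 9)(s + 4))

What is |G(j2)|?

|G(j2)| ≈ 0.2683

Substitute s = j2: numerator = 24 + j6, denominator = -20 + j90.
|G(j2)| = |24 + j6| / |-20 + j90| = 24.739 / 92.195 ≈ 0.2683.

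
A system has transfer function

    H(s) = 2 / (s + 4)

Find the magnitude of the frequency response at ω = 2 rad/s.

Substitute s = j2: numerator = 2, denominator = 4 + j2.
|H(j2)| = |2| / |4 + j2| = 2 / 4.4721 ≈ 0.4472.

|H(j2)| ≈ 0.4472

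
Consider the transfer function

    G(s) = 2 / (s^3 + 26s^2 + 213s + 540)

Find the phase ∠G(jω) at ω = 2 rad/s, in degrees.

At s = j2: numerator = 2, denominator = 436 + j418.
∠G = ∠num − ∠den = 0° − (43.793°) = -43.79°.

∠G(j2) ≈ -43.79°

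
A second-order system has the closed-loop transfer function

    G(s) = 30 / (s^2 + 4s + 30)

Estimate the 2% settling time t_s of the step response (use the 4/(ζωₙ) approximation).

Comparing s^2 + 4s + 30 to s^2 + 2ζωₙs + ωₙ²: ωₙ = √30 ≈ 5.477 rad/s and ζ = 4/(2·√30) ≈ 0.3651.
ζωₙ = 4/2 = 2, so t_s ≈ 4/(ζωₙ) = 4/2 = 2 s.

t_s ≈ 2 s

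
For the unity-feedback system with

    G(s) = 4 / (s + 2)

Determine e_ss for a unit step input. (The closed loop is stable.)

G(s) has no poles at the origin.
This is a Type 0 system. Kp = lim_{s→0} G(s) = 4/2 = 2.
e_ss = 1/(1 + Kp) = 1/(1 + 2) = 1/3 ≈ 0.3333.

e_ss = 0.3333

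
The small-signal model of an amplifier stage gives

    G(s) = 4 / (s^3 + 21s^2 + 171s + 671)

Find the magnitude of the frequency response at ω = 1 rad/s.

Substitute s = j1: numerator = 4, denominator = 650 + j170.
|G(j1)| = |4| / |650 + j170| = 4 / 671.86 ≈ 0.005954.

|G(j1)| ≈ 0.005954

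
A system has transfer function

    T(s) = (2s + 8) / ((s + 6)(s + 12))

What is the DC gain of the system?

Set s = 0: T(0) = (8) / (72) = 1/9.

T(0) = 1/9 ≈ 0.1111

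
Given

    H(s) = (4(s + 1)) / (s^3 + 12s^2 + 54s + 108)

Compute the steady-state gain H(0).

Set s = 0: H(0) = (4) / (108) = 1/27.

H(0) = 1/27 ≈ 0.03704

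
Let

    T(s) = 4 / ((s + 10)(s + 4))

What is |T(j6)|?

Substitute s = j6: numerator = 4, denominator = 4 + j84.
|T(j6)| = |4| / |4 + j84| = 4 / 84.095 ≈ 0.04757.

|T(j6)| ≈ 0.04757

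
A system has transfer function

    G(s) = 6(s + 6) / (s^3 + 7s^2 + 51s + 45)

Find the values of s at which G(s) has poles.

s = -3 + 6j, -3 - 6j, -1

The poles are the roots of the denominator s^3 + 7s^2 + 51s + 45 = 0.
Trying s = -1: the polynomial evaluates to 0, so (s + 1) is a factor.
Dividing out leaves s^2 + 6s + 45 = 0.
The quadratic formula then gives s = -3 ± 6j.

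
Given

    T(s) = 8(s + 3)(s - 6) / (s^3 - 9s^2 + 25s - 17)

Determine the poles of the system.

The poles are the roots of the denominator s^3 - 9s^2 + 25s - 17 = 0.
Trying s = 1: the polynomial evaluates to 0, so (s - 1) is a factor.
Dividing out leaves s^2 - 8s + 17 = 0.
The quadratic formula then gives s = 4 ± 1j.

s = 4 ± j, 1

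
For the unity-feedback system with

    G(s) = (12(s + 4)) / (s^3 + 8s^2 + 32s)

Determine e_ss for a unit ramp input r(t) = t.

e_ss = 0.6667

G(s) has one pole at the origin.
This is a Type 1 system. Kv = lim_{s→0} s·G(s) = 48/32 = 3/2.
e_ss = 1/Kv = 1/(3/2) = 2/3 ≈ 0.6667.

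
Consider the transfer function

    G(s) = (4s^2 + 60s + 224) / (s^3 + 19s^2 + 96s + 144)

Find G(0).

G(0) = 14/9 ≈ 1.556

Set s = 0: G(0) = (224) / (144) = 14/9.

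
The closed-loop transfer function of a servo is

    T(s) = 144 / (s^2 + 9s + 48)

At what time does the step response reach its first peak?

t_p ≈ 0.5964 s

Comparing s^2 + 9s + 48 to s^2 + 2ζωₙs + ωₙ²: ωₙ = √48 ≈ 6.928 rad/s and ζ = 9/(2·√48) ≈ 0.6495.
ζωₙ = 9/2 = 4.5, so ω_d = ωₙ√(1−ζ²) = √(ωₙ² − (ζωₙ)²) = √(48 − 4.5²) = √27.75 ≈ 5.268 rad/s.
t_p = π/ω_d = π/5.268 ≈ 0.5964 s.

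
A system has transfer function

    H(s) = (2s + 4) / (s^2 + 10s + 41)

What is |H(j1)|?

|H(j1)| ≈ 0.1085

Substitute s = j1: numerator = 4 + j2, denominator = 40 + j10.
|H(j1)| = |4 + j2| / |40 + j10| = 4.4721 / 41.231 ≈ 0.1085.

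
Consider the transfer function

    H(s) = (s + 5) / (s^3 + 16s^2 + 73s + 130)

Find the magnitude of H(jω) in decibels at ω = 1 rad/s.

Substitute s = j1: numerator = 5 + j1, denominator = 114 + j72.
|H(j1)| = |5 + j1| / |114 + j72| = 5.0990 / 134.83 ≈ 0.03782.
In decibels: 20·log₁₀(0.03782) ≈ -28.4 dB.

|H(j1)|_dB ≈ -28.4 dB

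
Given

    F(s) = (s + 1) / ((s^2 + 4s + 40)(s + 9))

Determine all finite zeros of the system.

Set the numerator to zero: s + 1 = 0.
So s = -1.

s = -1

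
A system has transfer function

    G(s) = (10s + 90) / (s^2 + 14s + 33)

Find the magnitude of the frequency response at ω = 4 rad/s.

|G(j4)| ≈ 1.683

Substitute s = j4: numerator = 90 + j40, denominator = 17 + j56.
|G(j4)| = |90 + j40| / |17 + j56| = 98.489 / 58.523 ≈ 1.683.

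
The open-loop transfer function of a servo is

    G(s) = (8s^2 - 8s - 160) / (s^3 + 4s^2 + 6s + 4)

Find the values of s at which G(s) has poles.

The poles are the roots of the denominator s^3 + 4s^2 + 6s + 4 = 0.
Trying s = -2: the polynomial evaluates to 0, so (s + 2) is a factor.
Dividing out leaves s^2 + 2s + 2 = 0.
The quadratic formula then gives s = -1 ± 1j.

s = -1 ± j, -2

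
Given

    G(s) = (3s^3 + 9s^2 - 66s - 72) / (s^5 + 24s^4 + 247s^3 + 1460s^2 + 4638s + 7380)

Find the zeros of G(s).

s = 4, -1, -6

Set the numerator to zero: 3s^3 + 9s^2 - 66s - 72 = 0, i.e. 3·(s^3 + 3s^2 - 22s - 24) = 0.
Factoring: (s - 4)(s + 1)(s + 6) = 0.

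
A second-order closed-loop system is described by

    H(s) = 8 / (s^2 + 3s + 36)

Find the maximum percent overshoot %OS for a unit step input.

Comparing s^2 + 3s + 36 to s^2 + 2ζωₙs + ωₙ²: ωₙ = 6 rad/s and ζ = 3/(2·6) = 0.25.
%OS = 100·exp(−πζ/√(1−ζ²)) = 100·exp(−π·0.25/√(1−0.25²)) ≈ 44.4%.

%OS ≈ 44.4%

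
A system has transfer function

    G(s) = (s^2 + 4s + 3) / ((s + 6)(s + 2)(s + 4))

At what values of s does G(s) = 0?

s = -1, -3

Set the numerator to zero: s^2 + 4s + 3 = 0.
Factoring: (s + 1)(s + 3) = 0.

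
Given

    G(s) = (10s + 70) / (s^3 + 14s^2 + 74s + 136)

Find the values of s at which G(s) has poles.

The poles are the roots of the denominator s^3 + 14s^2 + 74s + 136 = 0.
Trying s = -4: the polynomial evaluates to 0, so (s + 4) is a factor.
Dividing out leaves s^2 + 10s + 34 = 0.
The quadratic formula then gives s = -5 ± 3j.

s = -5 + 3j, -5 - 3j, -4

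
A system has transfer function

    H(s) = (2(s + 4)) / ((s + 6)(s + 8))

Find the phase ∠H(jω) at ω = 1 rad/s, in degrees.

∠H(j1) ≈ -2.551°

At s = j1: numerator = 8 + j2, denominator = 47 + j14.
∠H = ∠num − ∠den = 14.036° − (16.587°) = -2.551°.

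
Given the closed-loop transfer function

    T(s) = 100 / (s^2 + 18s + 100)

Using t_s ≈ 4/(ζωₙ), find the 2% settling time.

Comparing s^2 + 18s + 100 to s^2 + 2ζωₙs + ωₙ²: ωₙ = 10 rad/s and ζ = 18/(2·10) = 0.9.
ζωₙ = 18/2 = 9, so t_s ≈ 4/(ζωₙ) = 4/9 ≈ 0.4444 s.

t_s ≈ 0.4444 s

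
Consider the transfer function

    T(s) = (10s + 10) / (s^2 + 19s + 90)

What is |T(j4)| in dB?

Substitute s = j4: numerator = 10 + j40, denominator = 74 + j76.
|T(j4)| = |10 + j40| / |74 + j76| = 41.231 / 106.08 ≈ 0.3887.
In decibels: 20·log₁₀(0.3887) ≈ -8.21 dB.

|T(j4)|_dB ≈ -8.21 dB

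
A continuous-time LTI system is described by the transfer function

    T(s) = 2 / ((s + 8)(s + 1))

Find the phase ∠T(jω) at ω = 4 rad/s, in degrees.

∠T(j4) ≈ -102.5°

At s = j4: numerator = 2, denominator = -8 + j36.
∠T = ∠num − ∠den = 0° − (102.53°) = -102.5°.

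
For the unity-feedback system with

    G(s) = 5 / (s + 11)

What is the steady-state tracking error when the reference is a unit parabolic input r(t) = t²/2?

e_ss = ∞

G(s) has no poles at the origin.
This is a Type 0 system; Ka = lim_{s→0} s^2·G(s) = 0, so the steady-state error for a parabola input is infinite.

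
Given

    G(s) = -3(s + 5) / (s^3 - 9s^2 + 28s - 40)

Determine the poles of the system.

s = 2 + 2j, 2 - 2j, 5

The poles are the roots of the denominator s^3 - 9s^2 + 28s - 40 = 0.
Trying s = 5: the polynomial evaluates to 0, so (s - 5) is a factor.
Dividing out leaves s^2 - 4s + 8 = 0.
The quadratic formula then gives s = 2 ± 2j.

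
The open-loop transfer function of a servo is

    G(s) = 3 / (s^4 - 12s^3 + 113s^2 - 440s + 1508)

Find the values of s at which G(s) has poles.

s = 2 + 5j, 2 - 5j, 4 + 6j, 4 - 6j

The poles are the roots of the denominator s^4 - 12s^3 + 113s^2 - 440s + 1508 = 0.
No real roots exist; factor into two real quadratics: (s^2 - 4s + 29)(s^2 - 8s + 52) = 0.
Each quadratic gives a conjugate pair via the quadratic formula.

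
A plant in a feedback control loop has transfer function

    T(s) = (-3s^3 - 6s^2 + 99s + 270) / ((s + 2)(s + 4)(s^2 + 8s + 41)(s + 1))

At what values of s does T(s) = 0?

Set the numerator to zero: -3s^3 - 6s^2 + 99s + 270 = 0, i.e. -3·(s^3 + 2s^2 - 33s - 90) = 0.
Factoring: (s + 3)(s - 6)(s + 5) = 0.

s = -3, 6, -5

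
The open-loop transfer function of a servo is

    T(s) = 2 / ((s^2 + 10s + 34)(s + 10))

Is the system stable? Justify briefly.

The poles can be read from the denominator factors: s = -5 ± 3j, -10.
Since all poles lie strictly in the left half-plane, the system is stable.

stable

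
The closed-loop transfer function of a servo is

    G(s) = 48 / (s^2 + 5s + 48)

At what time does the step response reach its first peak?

t_p ≈ 0.4862 s

Comparing s^2 + 5s + 48 to s^2 + 2ζωₙs + ωₙ²: ωₙ = √48 ≈ 6.928 rad/s and ζ = 5/(2·√48) ≈ 0.3608.
ζωₙ = 5/2 = 2.5, so ω_d = ωₙ√(1−ζ²) = √(ωₙ² − (ζωₙ)²) = √(48 − 2.5²) = √41.75 ≈ 6.461 rad/s.
t_p = π/ω_d = π/6.461 ≈ 0.4862 s.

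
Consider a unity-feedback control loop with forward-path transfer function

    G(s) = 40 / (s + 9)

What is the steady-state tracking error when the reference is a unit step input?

G(s) has no poles at the origin.
This is a Type 0 system. Kp = lim_{s→0} G(s) = 40/9.
e_ss = 1/(1 + Kp) = 1/(1 + 40/9) = 9/49 ≈ 0.1837.

e_ss = 0.1837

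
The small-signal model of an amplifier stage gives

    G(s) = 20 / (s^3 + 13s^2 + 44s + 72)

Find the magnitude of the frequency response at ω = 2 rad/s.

Substitute s = j2: numerator = 20, denominator = 20 + j80.
|G(j2)| = |20| / |20 + j80| = 20 / 82.462 ≈ 0.2425.

|G(j2)| ≈ 0.2425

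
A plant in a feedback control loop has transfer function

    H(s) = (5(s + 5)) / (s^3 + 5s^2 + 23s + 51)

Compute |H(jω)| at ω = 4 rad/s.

Substitute s = j4: numerator = 25 + j20, denominator = -29 + j28.
|H(j4)| = |25 + j20| / |-29 + j28| = 32.016 / 40.311 ≈ 0.7942.

|H(j4)| ≈ 0.7942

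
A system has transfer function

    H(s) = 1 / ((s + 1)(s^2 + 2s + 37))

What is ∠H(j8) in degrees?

At s = j8: numerator = 1, denominator = -155 - j200.
∠H = ∠num − ∠den = 0° − (-127.78°) = 127.8°.

∠H(j8) ≈ 127.8°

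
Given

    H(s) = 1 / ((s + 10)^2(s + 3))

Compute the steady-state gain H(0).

At s = 0 each factor (s + a) contributes a and each (s^2 + bs + c) contributes c.
H(0) = 1·1 / ((10) · (3) · (10)) = 1/300 = 1/300.

H(0) = 1/300 ≈ 0.003333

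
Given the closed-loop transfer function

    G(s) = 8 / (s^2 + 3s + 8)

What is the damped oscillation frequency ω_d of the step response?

ω_d ≈ 2.398 rad/s

Comparing s^2 + 3s + 8 to s^2 + 2ζωₙs + ωₙ²: ωₙ = √8 ≈ 2.828 rad/s and ζ = 3/(2·√8) ≈ 0.5303.
ζωₙ = 3/2 = 1.5, so ω_d = ωₙ√(1−ζ²) = √(ωₙ² − (ζωₙ)²) = √(8 − 1.5²) = √5.75 ≈ 2.398 rad/s.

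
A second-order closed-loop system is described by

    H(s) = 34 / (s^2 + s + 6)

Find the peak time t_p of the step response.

t_p ≈ 1.310 s

Comparing s^2 + s + 6 to s^2 + 2ζωₙs + ωₙ²: ωₙ = √6 ≈ 2.449 rad/s and ζ = 1/(2·√6) ≈ 0.2041.
ζωₙ = 1/2 = 0.5, so ω_d = ωₙ√(1−ζ²) = √(ωₙ² − (ζωₙ)²) = √(6 − 0.5²) = √5.75 ≈ 2.398 rad/s.
t_p = π/ω_d = π/2.398 ≈ 1.310 s.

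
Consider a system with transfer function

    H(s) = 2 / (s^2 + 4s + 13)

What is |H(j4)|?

|H(j4)| ≈ 0.1229

Substitute s = j4: numerator = 2, denominator = -3 + j16.
|H(j4)| = |2| / |-3 + j16| = 2 / 16.279 ≈ 0.1229.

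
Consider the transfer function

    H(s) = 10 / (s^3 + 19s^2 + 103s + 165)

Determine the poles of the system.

The poles are the roots of the denominator s^3 + 19s^2 + 103s + 165 = 0.
Trying s = -5: the polynomial evaluates to 0, so (s + 5) is a factor.
Dividing out leaves s^2 + 14s + 33 = 0.
Factoring the quadratic: (s + 11)(s + 3) = 0.

s = -5, -11, -3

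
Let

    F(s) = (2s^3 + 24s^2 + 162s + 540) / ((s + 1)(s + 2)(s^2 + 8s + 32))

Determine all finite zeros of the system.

Set the numerator to zero: 2s^3 + 24s^2 + 162s + 540 = 0, i.e. 2·(s^3 + 12s^2 + 81s + 270) = 0.
Factoring: (s + 6)(s^2 + 6s + 45) = 0.

s = -6, -3 ± 6j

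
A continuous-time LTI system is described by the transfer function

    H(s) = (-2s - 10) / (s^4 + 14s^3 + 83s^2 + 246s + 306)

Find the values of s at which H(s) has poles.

The poles are the roots of the denominator s^4 + 14s^3 + 83s^2 + 246s + 306 = 0.
No real roots exist; factor into two real quadratics: (s^2 + 6s + 18)(s^2 + 8s + 17) = 0.
Each quadratic gives a conjugate pair via the quadratic formula.

s = -3 ± 3j, -4 ± j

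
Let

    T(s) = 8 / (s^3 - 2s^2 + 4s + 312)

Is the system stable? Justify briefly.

The denominator s^3 - 2s^2 + 4s + 312 factors as (s^2 - 8s + 52)(s + 6), giving poles at s = 4 + 6j, 4 - 6j, -6.
Since the pole(s) at s = 4 + 6j, 4 - 6j lie in the right half-plane, the system is unstable.

unstable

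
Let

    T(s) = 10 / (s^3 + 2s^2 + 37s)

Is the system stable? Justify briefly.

marginally stable

The denominator s^3 + 2s^2 + 37s factors as s(s^2 + 2s + 37), giving poles at s = 0, -1 ± 6j.
Since the simple pole(s) at s = 0 lie on the jω-axis with none in the right half-plane, the system is marginally stable.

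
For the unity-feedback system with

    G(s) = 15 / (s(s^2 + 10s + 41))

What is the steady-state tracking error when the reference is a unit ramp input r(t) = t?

e_ss = 2.733

G(s) has one pole at the origin.
This is a Type 1 system. Kv = lim_{s→0} s·G(s) = 15/41.
e_ss = 1/Kv = 1/(15/41) = 41/15 ≈ 2.733.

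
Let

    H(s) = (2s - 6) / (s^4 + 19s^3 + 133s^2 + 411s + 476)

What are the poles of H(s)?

s = -7, -4 + j, -4 - j, -4

The poles are the roots of the denominator s^4 + 19s^3 + 133s^2 + 411s + 476 = 0.
Trying s = -7: the polynomial evaluates to 0, so (s + 7) is a factor.
Dividing out leaves s^3 + 12s^2 + 49s + 68 = 0.
This factors further as (s^2 + 8s + 17)(s + 4) = 0.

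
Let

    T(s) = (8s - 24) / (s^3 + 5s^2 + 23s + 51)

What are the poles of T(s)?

The poles are the roots of the denominator s^3 + 5s^2 + 23s + 51 = 0.
Trying s = -3: the polynomial evaluates to 0, so (s + 3) is a factor.
Dividing out leaves s^2 + 2s + 17 = 0.
The quadratic formula then gives s = -1 ± 4j.

s = -1 ± 4j, -3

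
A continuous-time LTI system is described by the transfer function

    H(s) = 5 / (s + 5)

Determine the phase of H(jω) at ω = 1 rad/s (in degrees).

∠H(j1) ≈ -11.31°

At s = j1: numerator = 5, denominator = 5 + j1.
∠H = ∠num − ∠den = 0° − (11.310°) = -11.31°.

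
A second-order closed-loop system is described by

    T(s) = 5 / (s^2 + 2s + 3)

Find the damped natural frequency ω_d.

Comparing s^2 + 2s + 3 to s^2 + 2ζωₙs + ωₙ²: ωₙ = √3 ≈ 1.732 rad/s and ζ = 2/(2·√3) ≈ 0.5774.
ζωₙ = 2/2 = 1, so ω_d = ωₙ√(1−ζ²) = √(ωₙ² − (ζωₙ)²) = √(3 − 1²) = √2 ≈ 1.414 rad/s.

ω_d ≈ 1.414 rad/s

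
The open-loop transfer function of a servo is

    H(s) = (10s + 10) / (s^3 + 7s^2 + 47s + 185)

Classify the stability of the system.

The denominator s^3 + 7s^2 + 47s + 185 factors as (s^2 + 2s + 37)(s + 5), giving poles at s = -1 + 6j, -1 - 6j, -5.
Since all poles lie strictly in the left half-plane, the system is stable.

stable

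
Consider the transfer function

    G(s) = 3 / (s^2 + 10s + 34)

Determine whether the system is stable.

The denominator s^2 + 10s + 34 factors as (s^2 + 10s + 34), giving poles at s = -5 + 3j, -5 - 3j.
Since all poles lie strictly in the left half-plane, the system is stable.

stable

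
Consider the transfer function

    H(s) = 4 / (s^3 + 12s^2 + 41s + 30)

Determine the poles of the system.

s = -6, -5, -1

The poles are the roots of the denominator s^3 + 12s^2 + 41s + 30 = 0.
Trying s = -6: the polynomial evaluates to 0, so (s + 6) is a factor.
Dividing out leaves s^2 + 6s + 5 = 0.
Factoring the quadratic: (s + 5)(s + 1) = 0.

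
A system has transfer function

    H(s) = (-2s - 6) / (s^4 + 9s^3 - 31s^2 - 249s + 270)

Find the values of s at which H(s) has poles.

s = 5, -9, -6, 1

The poles are the roots of the denominator s^4 + 9s^3 - 31s^2 - 249s + 270 = 0.
Trying s = 5: the polynomial evaluates to 0, so (s - 5) is a factor.
Dividing out leaves s^3 + 14s^2 + 39s - 54 = 0.
This factors further as (s + 9)(s + 6)(s - 1) = 0.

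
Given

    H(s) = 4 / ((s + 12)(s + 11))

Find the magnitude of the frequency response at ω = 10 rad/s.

Substitute s = j10: numerator = 4, denominator = 32 + j230.
|H(j10)| = |4| / |32 + j230| = 4 / 232.22 ≈ 0.01723.

|H(j10)| ≈ 0.01723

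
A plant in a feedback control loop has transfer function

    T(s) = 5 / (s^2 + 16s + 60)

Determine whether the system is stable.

stable

The denominator s^2 + 16s + 60 factors as (s + 6)(s + 10), giving poles at s = -6, -10.
Since all poles lie strictly in the left half-plane, the system is stable.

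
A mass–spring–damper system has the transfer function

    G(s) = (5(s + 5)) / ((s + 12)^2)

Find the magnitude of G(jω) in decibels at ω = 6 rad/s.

Substitute s = j6: numerator = 25 + j30, denominator = 108 + j144.
|G(j6)| = |25 + j30| / |108 + j144| = 39.051 / 180 ≈ 0.2170.
In decibels: 20·log₁₀(0.2170) ≈ -13.3 dB.

|G(j6)|_dB ≈ -13.3 dB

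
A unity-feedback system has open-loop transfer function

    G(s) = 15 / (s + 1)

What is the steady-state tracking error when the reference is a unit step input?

e_ss = 0.06250

G(s) has no poles at the origin.
This is a Type 0 system. Kp = lim_{s→0} G(s) = 15/1.
e_ss = 1/(1 + Kp) = 1/(1 + 15) = 1/16 ≈ 0.06250.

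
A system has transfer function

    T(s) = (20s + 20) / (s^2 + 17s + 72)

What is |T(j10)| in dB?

|T(j10)|_dB ≈ 1.34 dB

Substitute s = j10: numerator = 20 + j200, denominator = -28 + j170.
|T(j10)| = |20 + j200| / |-28 + j170| = 201.00 / 172.29 ≈ 1.167.
In decibels: 20·log₁₀(1.167) ≈ 1.34 dB.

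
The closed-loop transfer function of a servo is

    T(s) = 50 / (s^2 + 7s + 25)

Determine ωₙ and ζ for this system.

ωₙ = 5 rad/s, ζ = 0.7

Compare the denominator to the standard form s^2 + 2ζωₙs + ωₙ².
ωₙ² = 25, so ωₙ = 5 rad/s.
2ζωₙ = 7, so ζ = 7/(2·5) = 0.7.
With ζ = 0.7 the response is underdamped.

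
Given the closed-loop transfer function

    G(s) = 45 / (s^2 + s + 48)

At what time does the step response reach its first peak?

Comparing s^2 + s + 48 to s^2 + 2ζωₙs + ωₙ²: ωₙ = √48 ≈ 6.928 rad/s and ζ = 1/(2·√48) ≈ 0.07217.
ζωₙ = 1/2 = 0.5, so ω_d = ωₙ√(1−ζ²) = √(ωₙ² − (ζωₙ)²) = √(48 − 0.5²) = √47.75 ≈ 6.910 rad/s.
t_p = π/ω_d = π/6.910 ≈ 0.4546 s.

t_p ≈ 0.4546 s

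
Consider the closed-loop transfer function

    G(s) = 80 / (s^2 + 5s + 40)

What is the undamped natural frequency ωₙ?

ωₙ ≈ 6.325 rad/s

Compare the denominator to the standard form s^2 + 2ζωₙs + ωₙ².
ωₙ² = 40, so ωₙ = √40 ≈ 6.325 rad/s.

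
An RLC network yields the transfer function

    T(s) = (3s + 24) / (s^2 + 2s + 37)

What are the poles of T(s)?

The poles are the roots of the denominator s^2 + 2s + 37 = 0.
Using the quadratic formula: s = (-2 ± √(-144))/2 = -1 ± 6j.

s = -1 ± 6j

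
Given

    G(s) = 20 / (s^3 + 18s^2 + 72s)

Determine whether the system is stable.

marginally stable

The denominator s^3 + 18s^2 + 72s factors as s(s + 6)(s + 12), giving poles at s = 0, -6, -12.
Since the simple pole(s) at s = 0 lie on the jω-axis with none in the right half-plane, the system is marginally stable.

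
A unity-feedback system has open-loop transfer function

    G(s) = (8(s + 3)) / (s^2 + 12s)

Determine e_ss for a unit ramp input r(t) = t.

e_ss = 0.5000

G(s) has one pole at the origin.
This is a Type 1 system. Kv = lim_{s→0} s·G(s) = 24/12 = 2.
e_ss = 1/Kv = 1/(2) = 1/2 ≈ 0.5000.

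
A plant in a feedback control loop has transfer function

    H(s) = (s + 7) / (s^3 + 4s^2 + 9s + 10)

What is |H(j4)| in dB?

Substitute s = j4: numerator = 7 + j4, denominator = -54 - j28.
|H(j4)| = |7 + j4| / |-54 - j28| = 8.0623 / 60.828 ≈ 0.1325.
In decibels: 20·log₁₀(0.1325) ≈ -17.6 dB.

|H(j4)|_dB ≈ -17.6 dB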